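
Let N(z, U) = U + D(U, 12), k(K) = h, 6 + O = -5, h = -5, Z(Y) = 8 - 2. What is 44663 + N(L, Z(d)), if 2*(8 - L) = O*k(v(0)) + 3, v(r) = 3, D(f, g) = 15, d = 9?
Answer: 44684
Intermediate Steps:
Z(Y) = 6
O = -11 (O = -6 - 5 = -11)
k(K) = -5
L = -21 (L = 8 - (-11*(-5) + 3)/2 = 8 - (55 + 3)/2 = 8 - ½*58 = 8 - 29 = -21)
N(z, U) = 15 + U (N(z, U) = U + 15 = 15 + U)
44663 + N(L, Z(d)) = 44663 + (15 + 6) = 44663 + 21 = 44684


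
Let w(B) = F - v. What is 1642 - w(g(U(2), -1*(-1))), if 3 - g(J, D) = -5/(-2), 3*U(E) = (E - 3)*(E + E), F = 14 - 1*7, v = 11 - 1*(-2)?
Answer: 1648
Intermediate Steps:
v = 13 (v = 11 + 2 = 13)
F = 7 (F = 14 - 7 = 7)
U(E) = 2*E*(-3 + E)/3 (U(E) = ((E - 3)*(E + E))/3 = ((-3 + E)*(2*E))/3 = (2*E*(-3 + E))/3 = 2*E*(-3 + E)/3)
g(J, D) = ½ (g(J, D) = 3 - (-5)/(-2) = 3 - (-5)*(-1)/2 = 3 - 1*5/2 = 3 - 5/2 = ½)
w(B) = -6 (w(B) = 7 - 1*13 = 7 - 13 = -6)
1642 - w(g(U(2), -1*(-1))) = 1642 - 1*(-6) = 1642 + 6 = 1648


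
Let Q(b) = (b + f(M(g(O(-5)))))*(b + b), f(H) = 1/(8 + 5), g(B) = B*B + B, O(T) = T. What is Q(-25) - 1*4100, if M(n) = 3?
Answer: -37100/13 ≈ -2853.8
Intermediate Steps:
g(B) = B + B² (g(B) = B² + B = B + B²)
f(H) = 1/13
Q(b) = 2*b*(1/13 + b) (Q(b) = (b + 1/13)*(b + b) = (1/13 + b)*(2*b) = 2*b*(1/13 + b))
Q(-25) - 1*4100 = (2/13)*(-25)*(1 + 13*(-25)) - 1*4100 = (2/13)*(-25)*(1 - 325) - 4100 = (2/13)*(-25)*(-324) - 4100 = 16200/13 - 4100 = -37100/13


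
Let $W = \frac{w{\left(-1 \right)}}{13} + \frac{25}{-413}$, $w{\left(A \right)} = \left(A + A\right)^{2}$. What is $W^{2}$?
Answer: $\frac{1760929}{28826161} \approx 0.061088$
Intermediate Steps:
$w{\left(A \right)} = 4 A^{2}$ ($w{\left(A \right)} = \left(2 A\right)^{2} = 4 A^{2}$)
$W = \frac{1327}{5369}$ ($W = \frac{4 \left(-1\right)^{2}}{13} + \frac{25}{-413} = 4 \cdot 1 \cdot \frac{1}{13} + 25 \left(- \frac{1}{413}\right) = 4 \cdot \frac{1}{13} - \frac{25}{413} = \frac{4}{13} - \frac{25}{413} = \frac{1327}{5369} \approx 0.24716$)
$W^{2} = \left(\frac{1327}{5369}\right)^{2} = \frac{1760929}{28826161}$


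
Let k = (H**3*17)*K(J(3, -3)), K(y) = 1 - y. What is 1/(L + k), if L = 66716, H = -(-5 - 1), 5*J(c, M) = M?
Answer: 5/362956 ≈ 1.3776e-5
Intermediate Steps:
J(c, M) = M/5
H = 6 (H = -1*(-6) = 6)
k = 29376/5 (k = (6**3*17)*(1 - (-3)/5) = (216*17)*(1 - 1*(-3/5)) = 3672*(1 + 3/5) = 3672*(8/5) = 29376/5 ≈ 5875.2)
1/(L + k) = 1/(66716 + 29376/5) = 1/(362956/5) = 5/362956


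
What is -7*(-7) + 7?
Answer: 56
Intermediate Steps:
-7*(-7) + 7 = 49 + 7 = 56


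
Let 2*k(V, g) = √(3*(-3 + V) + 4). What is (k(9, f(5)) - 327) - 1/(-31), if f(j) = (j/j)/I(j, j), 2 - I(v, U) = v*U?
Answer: -10136/31 + √22/2 ≈ -324.62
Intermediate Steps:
I(v, U) = 2 - U*v (I(v, U) = 2 - v*U = 2 - U*v)
f(j) = 1/(2 - j²) (f(j) = (j/j)/(2 - j*j) = 1/(2 - j²))
k(V, g) = √(-5 + 3*V)/2 (k(V, g) = √(3*(-3 + V) + 4)/2 = √((-9 + 3*V) + 4)/2 = √(-5 + 3*V)/2)
(k(9, f(5)) - 327) - 1/(-31) = (√(-5 + 3*9)/2 - 327) - 1/(-31) = (√(-5 + 27)/2 - 327) - 1*(-1/31) = (√22/2 - 327) + 1/31 = (-327 + √22/2) + 1/31 = -10136/31 + √22/2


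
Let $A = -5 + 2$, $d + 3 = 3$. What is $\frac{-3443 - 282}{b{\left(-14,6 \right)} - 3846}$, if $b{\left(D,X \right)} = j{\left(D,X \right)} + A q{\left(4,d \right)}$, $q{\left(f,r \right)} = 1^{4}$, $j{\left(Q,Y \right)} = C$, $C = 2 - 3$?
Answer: $\frac{149}{154} \approx 0.96753$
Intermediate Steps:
$d = 0$ ($d = -3 + 3 = 0$)
$C = -1$
$j{\left(Q,Y \right)} = -1$
$q{\left(f,r \right)} = 1$
$A = -3$
$b{\left(D,X \right)} = -4$ ($b{\left(D,X \right)} = -1 - 3 = -4$)
$\frac{-3443 - 282}{b{\left(-14,6 \right)} - 3846} = \frac{-3443 - 282}{-4 - 3846} = - \frac{3725}{-3850} = \left(-3725\right) \left(- \frac{1}{3850}\right) = \frac{149}{154}$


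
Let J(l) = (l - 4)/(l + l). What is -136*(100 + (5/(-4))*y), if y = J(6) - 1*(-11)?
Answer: -35105/3 ≈ -11702.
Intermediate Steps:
J(l) = (-4 + l)/(2*l) (J(l) = (-4 + l)/((2*l)) = (-4 + l)*(1/(2*l)) = (-4 + l)/(2*l))
y = 67/6 (y = (1/2)*(-4 + 6)/6 - 1*(-11) = (1/2)*(1/6)*2 + 11 = 1/6 + 11 = 67/6 ≈ 11.167)
-136*(100 + (5/(-4))*y) = -136*(100 + (5/(-4))*(67/6)) = -136*(100 + (5*(-1/4))*(67/6)) = -136*(100 - 5/4*67/6) = -136*(100 - 335/24) = -136*2065/24 = -35105/3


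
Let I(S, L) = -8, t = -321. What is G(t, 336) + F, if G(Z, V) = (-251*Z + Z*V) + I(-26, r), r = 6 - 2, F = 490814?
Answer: 463521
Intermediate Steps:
r = 4
G(Z, V) = -8 - 251*Z + V*Z (G(Z, V) = (-251*Z + Z*V) - 8 = (-251*Z + V*Z) - 8 = -8 - 251*Z + V*Z)
G(t, 336) + F = (-8 - 251*(-321) + 336*(-321)) + 490814 = (-8 + 80571 - 107856) + 490814 = -27293 + 490814 = 463521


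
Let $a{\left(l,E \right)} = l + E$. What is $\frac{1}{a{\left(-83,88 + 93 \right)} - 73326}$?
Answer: $- \frac{1}{73228} \approx -1.3656 \cdot 10^{-5}$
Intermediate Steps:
$a{\left(l,E \right)} = E + l$
$\frac{1}{a{\left(-83,88 + 93 \right)} - 73326} = \frac{1}{\left(\left(88 + 93\right) - 83\right) - 73326} = \frac{1}{\left(181 - 83\right) - 73326} = \frac{1}{98 - 73326} = \frac{1}{-73228} = - \frac{1}{73228}$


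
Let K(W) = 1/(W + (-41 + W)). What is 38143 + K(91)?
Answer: 5378164/141 ≈ 38143.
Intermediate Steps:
K(W) = 1/(-41 + 2*W)
38143 + K(91) = 38143 + 1/(-41 + 2*91) = 38143 + 1/(-41 + 182) = 38143 + 1/141 = 5378164/141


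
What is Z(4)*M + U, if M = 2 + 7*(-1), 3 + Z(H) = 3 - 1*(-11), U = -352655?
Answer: -352710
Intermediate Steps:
Z(H) = 11 (Z(H) = -3 + (3 - 1*(-11)) = -3 + (3 + 11) = -3 + 14 = 11)
M = -5 (M = 2 - 7 = -5)
Z(4)*M + U = 11*(-5) - 352655 = -55 - 352655 = -352710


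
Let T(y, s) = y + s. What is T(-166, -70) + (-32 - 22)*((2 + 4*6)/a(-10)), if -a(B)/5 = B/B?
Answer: 224/5 ≈ 44.800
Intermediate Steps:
a(B) = -5 (a(B) = -5*B/B = -5*1 = -5)
T(y, s) = s + y
T(-166, -70) + (-32 - 22)*((2 + 4*6)/a(-10)) = (-70 - 166) + (-32 - 22)*((2 + 4*6)/(-5)) = -236 - 54*(2 + 24)*(-1)/5 = -236 - 1404*(-1)/5 = -236 - 54*(-26/5) = -236 + 1404/5 = 224/5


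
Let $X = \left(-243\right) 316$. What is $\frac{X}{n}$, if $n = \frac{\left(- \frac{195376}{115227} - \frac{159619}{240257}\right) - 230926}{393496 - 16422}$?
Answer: $\frac{801586231717594083768}{6393042271272059} \approx 1.2538 \cdot 10^{5}$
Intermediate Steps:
$X = -76788$
$n = - \frac{6393042271272059}{10438951811710086}$ ($n = \frac{\left(\left(-195376\right) \frac{1}{115227} - \frac{159619}{240257}\right) - 230926}{377074} = \left(\left(- \frac{195376}{115227} - \frac{159619}{240257}\right) - 230926\right) \frac{1}{377074} = \left(- \frac{65332870145}{27684093339} - 230926\right) \frac{1}{377074} = \left(- \frac{6393042271272059}{27684093339}\right) \frac{1}{377074} = - \frac{6393042271272059}{10438951811710086} \approx -0.61242$)
$\frac{X}{n} = - \frac{76788}{- \frac{6393042271272059}{10438951811710086}} = \left(-76788\right) \left(- \frac{10438951811710086}{6393042271272059}\right) = \frac{801586231717594083768}{6393042271272059}$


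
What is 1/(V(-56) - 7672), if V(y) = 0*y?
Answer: -1/7672 ≈ -0.00013034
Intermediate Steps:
V(y) = 0
1/(V(-56) - 7672) = 1/(0 - 7672) = 1/(-7672) = -1/7672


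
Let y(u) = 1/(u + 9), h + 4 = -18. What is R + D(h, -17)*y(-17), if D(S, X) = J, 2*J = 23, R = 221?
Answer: 3513/16 ≈ 219.56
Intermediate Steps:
h = -22 (h = -4 - 18 = -22)
J = 23/2 (J = (½)*23 = 23/2 ≈ 11.500)
D(S, X) = 23/2
y(u) = 1/(9 + u)
R + D(h, -17)*y(-17) = 221 + 23/(2*(9 - 17)) = 221 + (23/2)/(-8) = 221 + (23/2)*(-⅛) = 221 - 23/16 = 3513/16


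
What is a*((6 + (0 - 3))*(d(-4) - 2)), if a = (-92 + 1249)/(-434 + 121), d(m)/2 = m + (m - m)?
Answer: 34710/313 ≈ 110.89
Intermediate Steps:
d(m) = 2*m (d(m) = 2*(m + (m - m)) = 2*(m + 0) = 2*m)
a = -1157/313 (a = 1157/(-313) = 1157*(-1/313) = -1157/313 ≈ -3.6965)
a*((6 + (0 - 3))*(d(-4) - 2)) = -1157*(6 + (0 - 3))*(2*(-4) - 2)/313 = -1157*(6 - 3)*(-8 - 2)/313 = -3471*(-10)/313 = -1157/313*(-30) = 34710/313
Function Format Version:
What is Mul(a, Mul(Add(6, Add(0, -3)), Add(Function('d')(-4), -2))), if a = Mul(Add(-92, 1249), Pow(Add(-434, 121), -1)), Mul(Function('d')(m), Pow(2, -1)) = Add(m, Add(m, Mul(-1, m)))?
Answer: Rational(34710, 313) ≈ 110.89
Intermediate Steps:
Function('d')(m) = Mul(2, m) (Function('d')(m) = Mul(2, Add(m, Add(m, Mul(-1, m)))) = Mul(2, Add(m, 0)) = Mul(2, m))
a = Rational(-1157, 313) (a = Mul(1157, Pow(-313, -1)) = Mul(1157, Rational(-1, 313)) = Rational(-1157, 313) ≈ -3.6965)
Mul(a, Mul(Add(6, Add(0, -3)), Add(Function('d')(-4), -2))) = Mul(Rational(-1157, 313), Mul(Add(6, Add(0, -3)), Add(Mul(2, -4), -2))) = Mul(Rational(-1157, 313), Mul(Add(6, -3), Add(-8, -2))) = Mul(Rational(-1157, 313), Mul(3, -10)) = Mul(Rational(-1157, 313), -30) = Rational(34710, 313)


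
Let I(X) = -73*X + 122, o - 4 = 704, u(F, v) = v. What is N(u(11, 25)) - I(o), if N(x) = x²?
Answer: 52187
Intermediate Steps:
o = 708 (o = 4 + 704 = 708)
I(X) = 122 - 73*X
N(u(11, 25)) - I(o) = 25² - (122 - 73*708) = 625 - (122 - 51684) = 625 - 1*(-51562) = 625 + 51562 = 52187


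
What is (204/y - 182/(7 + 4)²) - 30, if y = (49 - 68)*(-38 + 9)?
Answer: -2075728/66671 ≈ -31.134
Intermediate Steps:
y = 551 (y = -19*(-29) = 551)
(204/y - 182/(7 + 4)²) - 30 = (204/551 - 182/(7 + 4)²) - 30 = (204*(1/551) - 182/(11²)) - 30 = (204/551 - 182/121) - 30 = -75598/66671 - 30 = -2075728/66671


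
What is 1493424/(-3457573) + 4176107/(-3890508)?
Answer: -20249372827703/13451715417084 ≈ -1.5053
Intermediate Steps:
1493424/(-3457573) + 4176107/(-3890508) = 1493424*(-1/3457573) + 4176107*(-1/3890508) = -1493424/3457573 - 4176107/3890508 = -20249372827703/13451715417084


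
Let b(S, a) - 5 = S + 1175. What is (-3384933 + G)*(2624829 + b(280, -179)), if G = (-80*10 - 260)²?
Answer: -5938913983237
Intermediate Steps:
b(S, a) = 1180 + S (b(S, a) = 5 + (S + 1175) = 5 + (1175 + S) = 1180 + S)
G = 1123600 (G = (-800 - 260)² = (-1060)² = 1123600)
(-3384933 + G)*(2624829 + b(280, -179)) = (-3384933 + 1123600)*(2624829 + (1180 + 280)) = -2261333*(2624829 + 1460) = -2261333*2626289 = -5938913983237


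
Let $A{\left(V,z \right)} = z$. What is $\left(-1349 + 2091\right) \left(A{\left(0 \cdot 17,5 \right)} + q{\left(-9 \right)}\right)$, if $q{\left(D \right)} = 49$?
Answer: $40068$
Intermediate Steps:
$\left(-1349 + 2091\right) \left(A{\left(0 \cdot 17,5 \right)} + q{\left(-9 \right)}\right) = \left(-1349 + 2091\right) \left(5 + 49\right) = 742 \cdot 54 = 40068$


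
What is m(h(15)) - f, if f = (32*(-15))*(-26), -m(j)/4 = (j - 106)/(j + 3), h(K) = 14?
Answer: -211792/17 ≈ -12458.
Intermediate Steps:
m(j) = -4*(-106 + j)/(3 + j) (m(j) = -4*(j - 106)/(j + 3) = -4*(-106 + j)/(3 + j))
f = 12480 (f = -480*(-26) = 12480)
m(h(15)) - f = 4*(106 - 1*14)/(3 + 14) - 1*12480 = 4*(106 - 14)/17 - 12480 = 4*(1/17)*92 - 12480 = 368/17 - 12480 = -211792/17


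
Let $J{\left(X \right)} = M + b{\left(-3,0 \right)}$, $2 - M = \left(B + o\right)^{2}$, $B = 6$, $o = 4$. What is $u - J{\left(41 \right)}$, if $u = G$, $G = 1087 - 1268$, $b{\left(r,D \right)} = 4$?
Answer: $-87$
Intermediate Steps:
$M = -98$ ($M = 2 - \left(6 + 4\right)^{2} = 2 - 10^{2} = 2 - 100 = -98$)
$J{\left(X \right)} = -94$ ($J{\left(X \right)} = -98 + 4 = -94$)
$G = -181$ ($G = 1087 - 1268 = -181$)
$u = -181$
$u - J{\left(41 \right)} = -181 - -94 = -181 + 94 = -87$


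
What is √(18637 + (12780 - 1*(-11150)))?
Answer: √42567 ≈ 206.32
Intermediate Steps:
√(18637 + (12780 - 1*(-11150))) = √(18637 + (12780 + 11150)) = √(18637 + 23930) = √42567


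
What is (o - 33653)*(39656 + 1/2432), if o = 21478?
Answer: -1174198309775/2432 ≈ -4.8281e+8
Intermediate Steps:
(o - 33653)*(39656 + 1/2432) = (21478 - 33653)*(39656 + 1/2432) = -12175*(39656 + 1/2432) = -12175*96443393/2432 = -1174198309775/2432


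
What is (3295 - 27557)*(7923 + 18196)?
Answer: -633699178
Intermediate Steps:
(3295 - 27557)*(7923 + 18196) = -24262*26119 = -633699178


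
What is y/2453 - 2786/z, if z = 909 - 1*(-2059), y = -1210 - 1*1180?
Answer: -994827/520036 ≈ -1.9130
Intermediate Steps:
y = -2390 (y = -1210 - 1180 = -2390)
z = 2968 (z = 909 + 2059 = 2968)
y/2453 - 2786/z = -2390/2453 - 2786/2968 = -2390*1/2453 - 2786*1/2968 = -2390/2453 - 199/212 = -994827/520036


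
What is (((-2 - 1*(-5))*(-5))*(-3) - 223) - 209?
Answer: -387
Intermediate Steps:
(((-2 - 1*(-5))*(-5))*(-3) - 223) - 209 = (((-2 + 5)*(-5))*(-3) - 223) - 209 = ((3*(-5))*(-3) - 223) - 209 = (-15*(-3) - 223) - 209 = (45 - 223) - 209 = -178 - 209 = -387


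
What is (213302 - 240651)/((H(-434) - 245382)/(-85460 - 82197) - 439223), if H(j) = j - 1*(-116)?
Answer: 655035899/10519794973 ≈ 0.062267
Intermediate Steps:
H(j) = 116 + j (H(j) = j + 116 = 116 + j)
(213302 - 240651)/((H(-434) - 245382)/(-85460 - 82197) - 439223) = (213302 - 240651)/(((116 - 434) - 245382)/(-85460 - 82197) - 439223) = -27349/((-318 - 245382)/(-167657) - 439223) = -27349/(-245700*(-1/167657) - 439223) = -27349/(35100/23951 - 439223) = -27349/(-10519794973/23951) = -27349*(-23951/10519794973) = 655035899/10519794973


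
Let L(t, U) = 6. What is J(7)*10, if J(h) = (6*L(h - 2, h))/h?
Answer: 360/7 ≈ 51.429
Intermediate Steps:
J(h) = 36/h (J(h) = (6*6)/h = 36/h)
J(7)*10 = (36/7)*10 = 360/7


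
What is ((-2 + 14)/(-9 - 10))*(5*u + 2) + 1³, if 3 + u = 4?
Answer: -65/19 ≈ -3.4211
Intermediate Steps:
u = 1 (u = -3 + 4 = 1)
((-2 + 14)/(-9 - 10))*(5*u + 2) + 1³ = ((-2 + 14)/(-9 - 10))*(5*1 + 2) + 1³ = (12/(-19))*(5 + 2) + 1 = (12*(-1/19))*7 + 1 = -12/19*7 + 1 = -84/19 + 1 = -65/19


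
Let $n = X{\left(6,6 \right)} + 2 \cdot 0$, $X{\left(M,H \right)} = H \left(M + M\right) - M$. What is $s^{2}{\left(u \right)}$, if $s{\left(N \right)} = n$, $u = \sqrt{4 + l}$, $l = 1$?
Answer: $4356$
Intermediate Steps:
$X{\left(M,H \right)} = - M + 2 H M$ ($X{\left(M,H \right)} = H 2 M - M = 2 H M - M = - M + 2 H M$)
$n = 66$ ($n = 6 \left(-1 + 2 \cdot 6\right) + 2 \cdot 0 = 6 \left(-1 + 12\right) + 0 = 6 \cdot 11 + 0 = 66 + 0 = 66$)
$u = \sqrt{5}$ ($u = \sqrt{4 + 1} = \sqrt{5} \approx 2.2361$)
$s{\left(N \right)} = 66$
$s^{2}{\left(u \right)} = 66^{2} = 4356$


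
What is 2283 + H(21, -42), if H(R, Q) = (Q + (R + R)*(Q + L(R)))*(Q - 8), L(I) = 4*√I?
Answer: 92583 - 8400*√21 ≈ 54089.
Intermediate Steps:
H(R, Q) = (-8 + Q)*(Q + 2*R*(Q + 4*√R)) (H(R, Q) = (Q + (R + R)*(Q + 4*√R))*(Q - 8) = (Q + (2*R)*(Q + 4*√R))*(-8 + Q) = (Q + 2*R*(Q + 4*√R))*(-8 + Q) = (-8 + Q)*(Q + 2*R*(Q + 4*√R)))
2283 + H(21, -42) = 2283 + ((-42)² - 1344*√21 - 8*(-42) - 16*(-42)*21 + 2*21*(-42)² + 8*(-42)*21^(3/2)) = 2283 + (1764 - 1344*√21 + 336 + 14112 + 2*21*1764 + 8*(-42)*(21*√21)) = 2283 + (1764 - 1344*√21 + 336 + 14112 + 74088 - 7056*√21) = 2283 + (90300 - 8400*√21) = 92583 - 8400*√21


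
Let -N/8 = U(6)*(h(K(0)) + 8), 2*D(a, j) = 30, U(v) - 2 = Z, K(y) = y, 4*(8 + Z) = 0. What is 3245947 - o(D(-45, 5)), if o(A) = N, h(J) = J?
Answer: 3245563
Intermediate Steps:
Z = -8 (Z = -8 + (¼)*0 = -8 + 0 = -8)
U(v) = -6 (U(v) = 2 - 8 = -6)
D(a, j) = 15 (D(a, j) = (½)*30 = 15)
N = 384 (N = -(-48)*(0 + 8) = -(-48)*8 = -8*(-48) = 384)
o(A) = 384
3245947 - o(D(-45, 5)) = 3245947 - 1*384 = 3245947 - 384 = 3245563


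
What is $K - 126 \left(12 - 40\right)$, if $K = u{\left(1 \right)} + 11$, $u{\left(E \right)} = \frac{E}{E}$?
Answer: $3540$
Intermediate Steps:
$u{\left(E \right)} = 1$
$K = 12$ ($K = 1 + 11 = 12$)
$K - 126 \left(12 - 40\right) = 12 - 126 \left(12 - 40\right) = 12 - -3528 = 12 + 3528 = 3540$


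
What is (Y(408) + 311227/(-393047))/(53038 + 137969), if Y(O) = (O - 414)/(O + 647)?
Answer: -330702767/79203838387095 ≈ -4.1753e-6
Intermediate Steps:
Y(O) = (-414 + O)/(647 + O)
(Y(408) + 311227/(-393047))/(53038 + 137969) = ((-414 + 408)/(647 + 408) + 311227/(-393047))/(53038 + 137969) = (-6/1055 + 311227*(-1/393047))/191007 = ((1/1055)*(-6) - 311227/393047)*(1/191007) = (-6/1055 - 311227/393047)*(1/191007) = -330702767/414664585*1/191007 = -330702767/79203838387095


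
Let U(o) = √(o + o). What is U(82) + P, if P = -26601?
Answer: -26601 + 2*√41 ≈ -26588.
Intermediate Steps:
U(o) = √2*√o (U(o) = √(2*o) = √2*√o)
U(82) + P = √2*√82 - 26601 = 2*√41 - 26601 = -26601 + 2*√41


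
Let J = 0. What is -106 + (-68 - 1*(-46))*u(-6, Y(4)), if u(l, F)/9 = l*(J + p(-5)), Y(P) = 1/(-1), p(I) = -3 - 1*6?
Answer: -10798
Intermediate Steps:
p(I) = -9 (p(I) = -3 - 6 = -9)
Y(P) = -1
u(l, F) = -81*l (u(l, F) = 9*(l*(0 - 9)) = 9*(l*(-9)) = 9*(-9*l) = -81*l)
-106 + (-68 - 1*(-46))*u(-6, Y(4)) = -106 + (-68 - 1*(-46))*(-81*(-6)) = -106 + (-68 + 46)*486 = -106 - 22*486 = -106 - 10692 = -10798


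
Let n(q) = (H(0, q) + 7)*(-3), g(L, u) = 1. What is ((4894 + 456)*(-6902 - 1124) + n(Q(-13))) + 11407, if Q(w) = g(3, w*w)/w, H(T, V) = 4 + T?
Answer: -42927726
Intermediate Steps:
Q(w) = 1/w
n(q) = -33 (n(q) = ((4 + 0) + 7)*(-3) = (4 + 7)*(-3) = 11*(-3) = -33)
((4894 + 456)*(-6902 - 1124) + n(Q(-13))) + 11407 = ((4894 + 456)*(-6902 - 1124) - 33) + 11407 = (5350*(-8026) - 33) + 11407 = (-42939100 - 33) + 11407 = -42939133 + 11407 = -42927726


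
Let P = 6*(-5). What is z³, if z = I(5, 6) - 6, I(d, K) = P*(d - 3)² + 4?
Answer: -1815848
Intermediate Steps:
P = -30
I(d, K) = 4 - 30*(-3 + d)² (I(d, K) = -30*(d - 3)² + 4 = -30*(-3 + d)² + 4 = 4 - 30*(-3 + d)²)
z = -122 (z = (4 - 30*(-3 + 5)²) - 6 = (4 - 30*2²) - 6 = (4 - 30*4) - 6 = (4 - 120) - 6 = -116 - 6 = -122)
z³ = (-122)³ = -1815848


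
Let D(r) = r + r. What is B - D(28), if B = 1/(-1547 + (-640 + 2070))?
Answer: -6553/117 ≈ -56.009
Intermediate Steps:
D(r) = 2*r
B = -1/117 (B = 1/(-1547 + 1430) = 1/(-117) = -1/117 ≈ -0.0085470)
B - D(28) = -1/117 - 2*28 = -1/117 - 1*56 = -1/117 - 56 = -6553/117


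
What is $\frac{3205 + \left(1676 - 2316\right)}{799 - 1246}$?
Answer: $- \frac{855}{149} \approx -5.7383$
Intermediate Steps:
$\frac{3205 + \left(1676 - 2316\right)}{799 - 1246} = \frac{3205 + \left(1676 - 2316\right)}{-447} = \left(3205 - 640\right) \left(- \frac{1}{447}\right) = 2565 \left(- \frac{1}{447}\right) = - \frac{855}{149}$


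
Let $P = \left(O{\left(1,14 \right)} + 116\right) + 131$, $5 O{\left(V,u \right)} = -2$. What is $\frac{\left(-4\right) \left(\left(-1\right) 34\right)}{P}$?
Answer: $\frac{680}{1233} \approx 0.5515$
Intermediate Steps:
$O{\left(V,u \right)} = - \frac{2}{5}$ ($O{\left(V,u \right)} = \frac{1}{5} \left(-2\right) = - \frac{2}{5}$)
$P = \frac{1233}{5}$ ($P = \left(- \frac{2}{5} + 116\right) + 131 = \frac{578}{5} + 131 = \frac{1233}{5} \approx 246.6$)
$\frac{\left(-4\right) \left(\left(-1\right) 34\right)}{P} = \frac{\left(-4\right) \left(\left(-1\right) 34\right)}{\frac{1233}{5}} = \left(-4\right) \left(-34\right) \frac{5}{1233} = 136 \cdot \frac{5}{1233} = \frac{680}{1233}$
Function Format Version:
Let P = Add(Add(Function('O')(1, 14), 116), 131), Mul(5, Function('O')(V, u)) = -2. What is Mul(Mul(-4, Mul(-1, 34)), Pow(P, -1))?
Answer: Rational(680, 1233) ≈ 0.55150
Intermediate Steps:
Function('O')(V, u) = Rational(-2, 5) (Function('O')(V, u) = Mul(Rational(1, 5), -2) = Rational(-2, 5))
P = Rational(1233, 5) (P = Add(Add(Rational(-2, 5), 116), 131) = Add(Rational(578, 5), 131) = Rational(1233, 5) ≈ 246.60)
Mul(Mul(-4, Mul(-1, 34)), Pow(P, -1)) = Mul(Mul(-4, Mul(-1, 34)), Pow(Rational(1233, 5), -1)) = Mul(Mul(-4, -34), Rational(5, 1233)) = Mul(136, Rational(5, 1233)) = Rational(680, 1233)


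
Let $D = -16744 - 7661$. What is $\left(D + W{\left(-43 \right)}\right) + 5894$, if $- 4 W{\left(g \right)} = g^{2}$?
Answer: $- \frac{75893}{4} \approx -18973.0$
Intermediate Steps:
$W{\left(g \right)} = - \frac{g^{2}}{4}$
$D = -24405$ ($D = -16744 - 7661 = -24405$)
$\left(D + W{\left(-43 \right)}\right) + 5894 = \left(-24405 - \frac{\left(-43\right)^{2}}{4}\right) + 5894 = \left(-24405 - \frac{1849}{4}\right) + 5894 = - \frac{99469}{4} + 5894 = - \frac{75893}{4}$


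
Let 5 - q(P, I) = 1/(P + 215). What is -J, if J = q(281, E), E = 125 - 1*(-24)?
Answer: -2479/496 ≈ -4.9980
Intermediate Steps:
E = 149 (E = 125 + 24 = 149)
q(P, I) = 5 - 1/(215 + P) (q(P, I) = 5 - 1/(P + 215) = 5 - 1/(215 + P))
J = 2479/496 (J = (1074 + 5*281)/(215 + 281) = (1074 + 1405)/496 = (1/496)*2479 = 2479/496 ≈ 4.9980)
-J = -1*2479/496 = -2479/496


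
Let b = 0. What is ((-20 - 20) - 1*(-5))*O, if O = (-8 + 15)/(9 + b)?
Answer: -245/9 ≈ -27.222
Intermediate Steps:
O = 7/9 (O = (-8 + 15)/(9 + 0) = 7/9 ≈ 0.77778)
((-20 - 20) - 1*(-5))*O = ((-20 - 20) - 1*(-5))*(7/9) = (-40 + 5)*(7/9) = -35*7/9 = -245/9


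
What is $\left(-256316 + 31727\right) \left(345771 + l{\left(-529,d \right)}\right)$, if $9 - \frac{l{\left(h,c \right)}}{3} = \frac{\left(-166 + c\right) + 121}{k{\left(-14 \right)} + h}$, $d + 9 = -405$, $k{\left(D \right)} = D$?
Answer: $- \frac{14056796204631}{181} \approx -7.7662 \cdot 10^{10}$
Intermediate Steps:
$d = -414$ ($d = -9 - 405 = -414$)
$l{\left(h,c \right)} = 27 - \frac{3 \left(-45 + c\right)}{-14 + h}$ ($l{\left(h,c \right)} = 27 - 3 \frac{\left(-166 + c\right) + 121}{-14 + h} = 27 - 3 \frac{-45 + c}{-14 + h} = 27 - \frac{3 \left(-45 + c\right)}{-14 + h}$)
$\left(-256316 + 31727\right) \left(345771 + l{\left(-529,d \right)}\right) = \left(-256316 + 31727\right) \left(345771 + \frac{3 \left(-81 - -414 + 9 \left(-529\right)\right)}{-14 - 529}\right) = - 224589 \left(345771 + \frac{3 \left(-81 + 414 - 4761\right)}{-543}\right) = - 224589 \left(345771 + 3 \left(- \frac{1}{543}\right) \left(-4428\right)\right) = - 224589 \left(345771 + \frac{4428}{181}\right) = \left(-224589\right) \frac{62588979}{181} = - \frac{14056796204631}{181}$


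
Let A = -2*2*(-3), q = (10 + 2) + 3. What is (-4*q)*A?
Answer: -720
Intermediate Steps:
q = 15 (q = 12 + 3 = 15)
A = 12 (A = -4*(-3) = 12)
(-4*q)*A = -4*15*12 = -60*12 = -720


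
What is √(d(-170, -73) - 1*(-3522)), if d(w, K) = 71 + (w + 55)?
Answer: √3478 ≈ 58.975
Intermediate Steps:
d(w, K) = 126 + w (d(w, K) = 71 + (55 + w) = 126 + w)
√(d(-170, -73) - 1*(-3522)) = √((126 - 170) - 1*(-3522)) = √(-44 + 3522) = √3478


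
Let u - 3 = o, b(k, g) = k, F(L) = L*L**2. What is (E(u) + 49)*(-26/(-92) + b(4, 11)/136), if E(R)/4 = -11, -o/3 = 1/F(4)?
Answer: 610/391 ≈ 1.5601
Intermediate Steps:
F(L) = L**3
o = -3/64 (o = -3/(4**3) = -3/64 ≈ -0.046875)
u = 189/64 (u = 3 - 3/64 = 189/64 ≈ 2.9531)
E(R) = -44 (E(R) = 4*(-11) = -44)
(E(u) + 49)*(-26/(-92) + b(4, 11)/136) = (-44 + 49)*(-26/(-92) + 4/136) = 5*(-26*(-1/92) + 4*(1/136)) = 5*(13/46 + 1/34) = 5*(122/391) = 610/391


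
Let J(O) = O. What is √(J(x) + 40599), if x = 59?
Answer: √40658 ≈ 201.64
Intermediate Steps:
√(J(x) + 40599) = √(59 + 40599) = √40658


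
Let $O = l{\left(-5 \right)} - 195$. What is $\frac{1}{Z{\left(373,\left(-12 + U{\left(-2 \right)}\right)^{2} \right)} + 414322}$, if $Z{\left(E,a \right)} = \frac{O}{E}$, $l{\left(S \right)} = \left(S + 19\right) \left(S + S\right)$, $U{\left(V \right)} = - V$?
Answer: $\frac{373}{154541771} \approx 2.4136 \cdot 10^{-6}$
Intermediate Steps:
$l{\left(S \right)} = 2 S \left(19 + S\right)$ ($l{\left(S \right)} = \left(19 + S\right) 2 S = 2 S \left(19 + S\right)$)
$O = -335$ ($O = 2 \left(-5\right) \left(19 - 5\right) - 195 = 2 \left(-5\right) 14 - 195 = -140 - 195 = -335$)
$Z{\left(E,a \right)} = - \frac{335}{E}$
$\frac{1}{Z{\left(373,\left(-12 + U{\left(-2 \right)}\right)^{2} \right)} + 414322} = \frac{1}{- \frac{335}{373} + 414322} = \frac{1}{\frac{154541771}{373}} = \frac{373}{154541771}$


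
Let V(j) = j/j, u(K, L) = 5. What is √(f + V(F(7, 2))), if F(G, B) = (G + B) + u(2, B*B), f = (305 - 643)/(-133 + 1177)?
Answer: √20474/174 ≈ 0.82234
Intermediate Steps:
f = -169/522 (f = -338/1044 = -338*1/1044 = -169/522 ≈ -0.32375)
F(G, B) = 5 + B + G (F(G, B) = (G + B) + 5 = (B + G) + 5 = 5 + B + G)
V(j) = 1
√(f + V(F(7, 2))) = √(-169/522 + 1) = √(353/522) = √20474/174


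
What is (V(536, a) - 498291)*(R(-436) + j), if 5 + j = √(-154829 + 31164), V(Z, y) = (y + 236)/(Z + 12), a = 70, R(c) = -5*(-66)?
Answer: -44372763825/274 - 136531581*I*√123665/274 ≈ -1.6194e+8 - 1.7523e+8*I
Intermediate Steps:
R(c) = 330
V(Z, y) = (236 + y)/(12 + Z)
j = -5 + I*√123665 (j = -5 + √(-154829 + 31164) = -5 + √(-123665) = -5 + I*√123665 ≈ -5.0 + 351.66*I)
(V(536, a) - 498291)*(R(-436) + j) = ((236 + 70)/(12 + 536) - 498291)*(330 + (-5 + I*√123665)) = (306/548 - 498291)*(325 + I*√123665) = ((1/548)*306 - 498291)*(325 + I*√123665) = (153/274 - 498291)*(325 + I*√123665) = -136531581*(325 + I*√123665)/274 = -44372763825/274 - 136531581*I*√123665/274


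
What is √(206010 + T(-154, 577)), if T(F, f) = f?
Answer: √206587 ≈ 454.52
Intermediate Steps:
√(206010 + T(-154, 577)) = √(206010 + 577) = √206587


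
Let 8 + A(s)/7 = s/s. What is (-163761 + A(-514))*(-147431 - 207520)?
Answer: 58144523310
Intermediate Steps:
A(s) = -49 (A(s) = -56 + 7*(s/s) = -56 + 7*1 = -56 + 7 = -49)
(-163761 + A(-514))*(-147431 - 207520) = (-163761 - 49)*(-147431 - 207520) = -163810*(-354951) = 58144523310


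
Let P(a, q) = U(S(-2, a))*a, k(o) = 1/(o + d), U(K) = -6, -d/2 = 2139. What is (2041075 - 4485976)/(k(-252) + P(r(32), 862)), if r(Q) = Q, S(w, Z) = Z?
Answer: 11075401530/869761 ≈ 12734.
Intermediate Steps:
d = -4278 (d = -2*2139 = -4278)
k(o) = 1/(-4278 + o) (k(o) = 1/(o - 4278) = 1/(-4278 + o))
P(a, q) = -6*a
(2041075 - 4485976)/(k(-252) + P(r(32), 862)) = (2041075 - 4485976)/(1/(-4278 - 252) - 6*32) = -2444901/(1/(-4530) - 192) = -2444901/(-1/4530 - 192) = -2444901/(-869761/4530) = -2444901*(-4530/869761) = 11075401530/869761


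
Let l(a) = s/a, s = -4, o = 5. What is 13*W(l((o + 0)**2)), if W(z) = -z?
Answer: 52/25 ≈ 2.0800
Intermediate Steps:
l(a) = -4/a
13*W(l((o + 0)**2)) = 13*(-(-4)/((5 + 0)**2)) = 13*(-(-4)/(5**2)) = 13*(-(-4)/25) = 13*(-1*(-4/25)) = 13*(4/25) = 52/25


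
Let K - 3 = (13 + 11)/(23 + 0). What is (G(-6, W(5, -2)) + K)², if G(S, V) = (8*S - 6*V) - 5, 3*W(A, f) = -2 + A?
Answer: 1597696/529 ≈ 3020.2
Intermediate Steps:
W(A, f) = -⅔ + A/3 (W(A, f) = (-2 + A)/3 = -⅔ + A/3)
G(S, V) = -5 - 6*V + 8*S (G(S, V) = (-6*V + 8*S) - 5 = -5 - 6*V + 8*S)
K = 93/23 (K = 3 + (13 + 11)/(23 + 0) = 3 + 24/23 = 93/23 ≈ 4.0435)
(G(-6, W(5, -2)) + K)² = ((-5 - 6*(-⅔ + (⅓)*5) + 8*(-6)) + 93/23)² = ((-5 - 6*(-⅔ + 5/3) - 48) + 93/23)² = ((-5 - 6*1 - 48) + 93/23)² = ((-5 - 6 - 48) + 93/23)² = (-59 + 93/23)² = (-1264/23)² = 1597696/529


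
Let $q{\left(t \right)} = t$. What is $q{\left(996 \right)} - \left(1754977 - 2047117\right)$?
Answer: $293136$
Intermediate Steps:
$q{\left(996 \right)} - \left(1754977 - 2047117\right) = 996 - \left(1754977 - 2047117\right) = 996 - -292140 = 996 + 292140 = 293136$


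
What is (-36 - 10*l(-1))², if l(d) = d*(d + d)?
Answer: 3136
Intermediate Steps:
l(d) = 2*d² (l(d) = d*(2*d) = 2*d²)
(-36 - 10*l(-1))² = (-36 - 20*(-1)²)² = (-36 - 20)² = (-56)² = 3136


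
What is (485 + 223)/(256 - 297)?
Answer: -708/41 ≈ -17.268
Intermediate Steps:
(485 + 223)/(256 - 297) = 708/(-41) = 708*(-1/41) = -708/41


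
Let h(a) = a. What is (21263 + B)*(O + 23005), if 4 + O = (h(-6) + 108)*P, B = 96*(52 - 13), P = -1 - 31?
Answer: 493563159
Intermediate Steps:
P = -32
B = 3744 (B = 96*39 = 3744)
O = -3268 (O = -4 + (-6 + 108)*(-32) = -4 + 102*(-32) = -4 - 3264 = -3268)
(21263 + B)*(O + 23005) = (21263 + 3744)*(-3268 + 23005) = 25007*19737 = 493563159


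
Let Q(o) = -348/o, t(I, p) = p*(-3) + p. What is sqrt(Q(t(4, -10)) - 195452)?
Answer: I*sqrt(4886735)/5 ≈ 442.12*I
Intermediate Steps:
t(I, p) = -2*p (t(I, p) = -3*p + p = -2*p)
sqrt(Q(t(4, -10)) - 195452) = sqrt(-348/((-2*(-10))) - 195452) = sqrt(-348/20 - 195452) = sqrt(-348*1/20 - 195452) = sqrt(-87/5 - 195452) = sqrt(-977347/5) = I*sqrt(4886735)/5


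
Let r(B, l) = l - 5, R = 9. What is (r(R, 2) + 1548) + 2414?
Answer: 3959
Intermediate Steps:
r(B, l) = -5 + l
(r(R, 2) + 1548) + 2414 = ((-5 + 2) + 1548) + 2414 = (-3 + 1548) + 2414 = 1545 + 2414 = 3959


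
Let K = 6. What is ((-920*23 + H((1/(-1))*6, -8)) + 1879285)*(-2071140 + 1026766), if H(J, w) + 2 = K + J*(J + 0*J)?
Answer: -1940619213710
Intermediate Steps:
H(J, w) = 4 + J**2 (H(J, w) = -2 + (6 + J*(J + 0*J)) = -2 + (6 + J*(J + 0)) = -2 + (6 + J*J) = -2 + (6 + J**2) = 4 + J**2)
((-920*23 + H((1/(-1))*6, -8)) + 1879285)*(-2071140 + 1026766) = ((-920*23 + (4 + ((1/(-1))*6)**2)) + 1879285)*(-2071140 + 1026766) = ((-21160 + (4 + ((1*(-1))*6)**2)) + 1879285)*(-1044374) = ((-21160 + (4 + (-1*6)**2)) + 1879285)*(-1044374) = ((-21160 + (4 + (-6)**2)) + 1879285)*(-1044374) = ((-21160 + (4 + 36)) + 1879285)*(-1044374) = ((-21160 + 40) + 1879285)*(-1044374) = (-21120 + 1879285)*(-1044374) = 1858165*(-1044374) = -1940619213710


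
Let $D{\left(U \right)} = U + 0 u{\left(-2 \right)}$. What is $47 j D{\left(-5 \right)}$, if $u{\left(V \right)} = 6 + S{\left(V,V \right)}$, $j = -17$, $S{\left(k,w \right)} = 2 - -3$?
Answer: $3995$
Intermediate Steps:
$S{\left(k,w \right)} = 5$ ($S{\left(k,w \right)} = 2 + 3 = 5$)
$u{\left(V \right)} = 11$ ($u{\left(V \right)} = 6 + 5 = 11$)
$D{\left(U \right)} = U$ ($D{\left(U \right)} = U + 0 \cdot 11 = U + 0 = U$)
$47 j D{\left(-5 \right)} = 47 \left(-17\right) \left(-5\right) = \left(-799\right) \left(-5\right) = 3995$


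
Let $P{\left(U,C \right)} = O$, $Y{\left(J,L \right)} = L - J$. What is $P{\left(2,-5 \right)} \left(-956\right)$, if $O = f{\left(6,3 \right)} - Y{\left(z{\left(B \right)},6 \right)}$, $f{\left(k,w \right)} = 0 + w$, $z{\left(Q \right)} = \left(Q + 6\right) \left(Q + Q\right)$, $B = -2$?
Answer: $18164$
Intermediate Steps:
$z{\left(Q \right)} = 2 Q \left(6 + Q\right)$ ($z{\left(Q \right)} = \left(6 + Q\right) 2 Q = 2 Q \left(6 + Q\right)$)
$f{\left(k,w \right)} = w$
$O = -19$ ($O = 3 - \left(6 - 2 \left(-2\right) \left(6 - 2\right)\right) = 3 - \left(6 - 2 \left(-2\right) 4\right) = 3 - \left(6 - -16\right) = 3 - \left(6 + 16\right) = 3 - 22 = -19$)
$P{\left(U,C \right)} = -19$
$P{\left(2,-5 \right)} \left(-956\right) = \left(-19\right) \left(-956\right) = 18164$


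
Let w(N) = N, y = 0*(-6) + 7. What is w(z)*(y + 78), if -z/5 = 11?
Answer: -4675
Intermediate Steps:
z = -55 (z = -5*11 = -55)
y = 7 (y = 0 + 7 = 7)
w(z)*(y + 78) = -55*(7 + 78) = -55*85 = -4675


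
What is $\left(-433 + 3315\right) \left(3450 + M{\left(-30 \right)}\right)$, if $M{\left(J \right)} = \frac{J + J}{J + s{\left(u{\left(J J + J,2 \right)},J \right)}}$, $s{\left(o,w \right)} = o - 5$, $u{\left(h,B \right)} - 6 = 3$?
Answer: $\frac{129344160}{13} \approx 9.9496 \cdot 10^{6}$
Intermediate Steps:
$u{\left(h,B \right)} = 9$ ($u{\left(h,B \right)} = 6 + 3 = 9$)
$s{\left(o,w \right)} = -5 + o$
$M{\left(J \right)} = \frac{2 J}{4 + J}$ ($M{\left(J \right)} = \frac{J + J}{J + \left(-5 + 9\right)} = \frac{2 J}{J + 4} = \frac{2 J}{4 + J}$)
$\left(-433 + 3315\right) \left(3450 + M{\left(-30 \right)}\right) = \left(-433 + 3315\right) \left(3450 + 2 \left(-30\right) \frac{1}{4 - 30}\right) = 2882 \left(3450 + 2 \left(-30\right) \frac{1}{-26}\right) = 2882 \left(3450 + 2 \left(-30\right) \left(- \frac{1}{26}\right)\right) = 2882 \left(3450 + \frac{30}{13}\right) = 2882 \cdot \frac{44880}{13} = \frac{129344160}{13}$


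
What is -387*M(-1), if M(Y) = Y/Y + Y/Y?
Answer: -774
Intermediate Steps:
M(Y) = 2 (M(Y) = 1 + 1 = 2)
-387*M(-1) = -387*2 = -774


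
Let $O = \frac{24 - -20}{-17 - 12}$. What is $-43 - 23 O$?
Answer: $- \frac{235}{29} \approx -8.1035$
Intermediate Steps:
$O = - \frac{44}{29}$ ($O = \frac{24 + 20}{-29} = 44 \left(- \frac{1}{29}\right) = - \frac{44}{29} \approx -1.5172$)
$-43 - 23 O = -43 - - \frac{1012}{29} = -43 + \frac{1012}{29} = - \frac{235}{29}$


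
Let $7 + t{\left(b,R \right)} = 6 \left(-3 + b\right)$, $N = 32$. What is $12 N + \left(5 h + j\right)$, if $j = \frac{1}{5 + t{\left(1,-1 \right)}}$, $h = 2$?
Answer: $\frac{5515}{14} \approx 393.93$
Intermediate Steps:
$t{\left(b,R \right)} = -25 + 6 b$ ($t{\left(b,R \right)} = -7 + 6 \left(-3 + b\right) = -7 + \left(-18 + 6 b\right) = -25 + 6 b$)
$j = - \frac{1}{14}$ ($j = \frac{1}{5 + \left(-25 + 6 \cdot 1\right)} = \frac{1}{5 + \left(-25 + 6\right)} = \frac{1}{5 - 19} = \frac{1}{-14} = - \frac{1}{14} \approx -0.071429$)
$12 N + \left(5 h + j\right) = 12 \cdot 32 + \left(5 \cdot 2 - \frac{1}{14}\right) = 384 + \left(10 - \frac{1}{14}\right) = 384 + \frac{139}{14} = \frac{5515}{14}$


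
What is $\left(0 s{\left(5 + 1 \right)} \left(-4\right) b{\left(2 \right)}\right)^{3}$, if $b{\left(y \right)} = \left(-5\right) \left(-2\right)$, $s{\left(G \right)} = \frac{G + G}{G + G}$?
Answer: $0$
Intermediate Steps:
$s{\left(G \right)} = 1$ ($s{\left(G \right)} = \frac{2 G}{2 G} = 2 G \frac{1}{2 G} = 1$)
$b{\left(y \right)} = 10$
$\left(0 s{\left(5 + 1 \right)} \left(-4\right) b{\left(2 \right)}\right)^{3} = \left(0 \cdot 1 \left(-4\right) 10\right)^{3} = \left(0 \left(-4\right) 10\right)^{3} = \left(0 \cdot 10\right)^{3} = 0^{3} = 0$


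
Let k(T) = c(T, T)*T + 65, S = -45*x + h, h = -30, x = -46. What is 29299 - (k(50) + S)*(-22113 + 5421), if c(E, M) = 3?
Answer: 37669759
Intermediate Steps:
S = 2040 (S = -45*(-46) - 30 = 2070 - 30 = 2040)
k(T) = 65 + 3*T (k(T) = 3*T + 65 = 65 + 3*T)
29299 - (k(50) + S)*(-22113 + 5421) = 29299 - ((65 + 3*50) + 2040)*(-22113 + 5421) = 29299 - ((65 + 150) + 2040)*(-16692) = 29299 - (215 + 2040)*(-16692) = 29299 - 2255*(-16692) = 29299 - 1*(-37640460) = 29299 + 37640460 = 37669759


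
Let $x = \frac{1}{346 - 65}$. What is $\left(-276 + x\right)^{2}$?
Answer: $\frac{6014778025}{78961} \approx 76174.0$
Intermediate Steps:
$x = \frac{1}{281} \approx 0.0035587$
$\left(-276 + x\right)^{2} = \left(-276 + \frac{1}{281}\right)^{2} = \left(- \frac{77555}{281}\right)^{2} = \frac{6014778025}{78961}$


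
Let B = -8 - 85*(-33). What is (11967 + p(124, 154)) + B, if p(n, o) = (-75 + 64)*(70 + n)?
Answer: 12630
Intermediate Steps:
p(n, o) = -770 - 11*n (p(n, o) = -11*(70 + n) = -770 - 11*n)
B = 2797 (B = -8 + 2805 = 2797)
(11967 + p(124, 154)) + B = (11967 + (-770 - 11*124)) + 2797 = (11967 + (-770 - 1364)) + 2797 = (11967 - 2134) + 2797 = 9833 + 2797 = 12630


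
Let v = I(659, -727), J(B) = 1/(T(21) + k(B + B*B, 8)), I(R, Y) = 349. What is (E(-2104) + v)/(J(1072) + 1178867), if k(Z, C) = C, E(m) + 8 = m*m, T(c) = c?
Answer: 128387553/34187144 ≈ 3.7554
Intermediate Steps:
E(m) = -8 + m² (E(m) = -8 + m*m = -8 + m²)
J(B) = 1/29 (J(B) = 1/(21 + 8) = 1/29)
v = 349
(E(-2104) + v)/(J(1072) + 1178867) = ((-8 + (-2104)²) + 349)/(1/29 + 1178867) = ((-8 + 4426816) + 349)/(34187144/29) = (4426808 + 349)*(29/34187144) = 4427157*(29/34187144) = 128387553/34187144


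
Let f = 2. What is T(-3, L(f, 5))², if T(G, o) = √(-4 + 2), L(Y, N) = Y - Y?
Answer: -2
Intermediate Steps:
L(Y, N) = 0
T(G, o) = I*√2 (T(G, o) = √(-2) = I*√2)
T(-3, L(f, 5))² = (I*√2)² = -2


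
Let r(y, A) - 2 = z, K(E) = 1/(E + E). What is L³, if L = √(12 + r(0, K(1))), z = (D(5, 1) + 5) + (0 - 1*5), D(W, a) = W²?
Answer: 39*√39 ≈ 243.55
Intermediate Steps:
K(E) = 1/(2*E)
z = 25 (z = (5² + 5) + (0 - 1*5) = (25 + 5) + (0 - 5) = 30 - 5 = 25)
r(y, A) = 27 (r(y, A) = 2 + 25 = 27)
L = √39 (L = √(12 + 27) = √39 ≈ 6.2450)
L³ = (√39)³ = 39*√39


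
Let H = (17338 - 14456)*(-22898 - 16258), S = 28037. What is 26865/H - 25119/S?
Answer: -945123959151/1054635978968 ≈ -0.89616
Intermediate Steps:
H = -112847592 (H = 2882*(-39156) = -112847592)
26865/H - 25119/S = 26865/(-112847592) - 25119/28037 = 26865*(-1/112847592) - 25119*1/28037 = -8955/37615864 - 25119/28037 = -945123959151/1054635978968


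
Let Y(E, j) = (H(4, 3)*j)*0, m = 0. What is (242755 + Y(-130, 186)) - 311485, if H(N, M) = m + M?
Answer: -68730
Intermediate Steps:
H(N, M) = M (H(N, M) = 0 + M = M)
Y(E, j) = 0 (Y(E, j) = (3*j)*0 = 0)
(242755 + Y(-130, 186)) - 311485 = (242755 + 0) - 311485 = 242755 - 311485 = -68730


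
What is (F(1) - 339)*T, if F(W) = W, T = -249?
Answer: 84162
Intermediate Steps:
(F(1) - 339)*T = (1 - 339)*(-249) = -338*(-249) = 84162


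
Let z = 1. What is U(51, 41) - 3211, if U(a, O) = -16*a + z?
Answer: -4026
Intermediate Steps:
U(a, O) = 1 - 16*a (U(a, O) = -16*a + 1 = 1 - 16*a)
U(51, 41) - 3211 = (1 - 16*51) - 3211 = (1 - 816) - 3211 = -815 - 3211 = -4026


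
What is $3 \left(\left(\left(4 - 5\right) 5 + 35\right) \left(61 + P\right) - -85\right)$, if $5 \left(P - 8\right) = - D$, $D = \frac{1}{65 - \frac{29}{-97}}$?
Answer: $\frac{20473782}{3167} \approx 6464.7$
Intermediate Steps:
$D = \frac{97}{6334}$ ($D = \frac{1}{65 - - \frac{29}{97}} = \frac{1}{65 + \frac{29}{97}} = \frac{1}{\frac{6334}{97}} = \frac{97}{6334} \approx 0.015314$)
$P = \frac{253263}{31670}$ ($P = 8 + \frac{\left(-1\right) \frac{97}{6334}}{5} = 8 + \frac{1}{5} \left(- \frac{97}{6334}\right) = 8 - \frac{97}{31670} = \frac{253263}{31670} \approx 7.9969$)
$3 \left(\left(\left(4 - 5\right) 5 + 35\right) \left(61 + P\right) - -85\right) = 3 \left(\left(\left(4 - 5\right) 5 + 35\right) \left(61 + \frac{253263}{31670}\right) - -85\right) = 3 \left(\left(\left(-1\right) 5 + 35\right) \frac{2185133}{31670} + 85\right) = 3 \left(\left(-5 + 35\right) \frac{2185133}{31670} + 85\right) = 3 \left(30 \cdot \frac{2185133}{31670} + 85\right) = 3 \left(\frac{6555399}{3167} + 85\right) = 3 \cdot \frac{6824594}{3167} = \frac{20473782}{3167}$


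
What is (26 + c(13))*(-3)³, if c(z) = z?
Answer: -1053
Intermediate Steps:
(26 + c(13))*(-3)³ = (26 + 13)*(-3)³ = 39*(-27) = -1053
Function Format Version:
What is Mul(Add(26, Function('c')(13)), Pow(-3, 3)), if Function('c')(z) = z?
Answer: -1053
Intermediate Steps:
Mul(Add(26, Function('c')(13)), Pow(-3, 3)) = Mul(Add(26, 13), Pow(-3, 3)) = Mul(39, -27) = -1053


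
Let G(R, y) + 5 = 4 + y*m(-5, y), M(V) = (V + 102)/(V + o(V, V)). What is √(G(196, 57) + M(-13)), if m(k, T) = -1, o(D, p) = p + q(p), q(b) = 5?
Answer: I*√27447/21 ≈ 7.8891*I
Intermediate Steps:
o(D, p) = 5 + p (o(D, p) = p + 5 = 5 + p)
M(V) = (102 + V)/(5 + 2*V) (M(V) = (V + 102)/(V + (5 + V)) = (102 + V)/(5 + 2*V))
G(R, y) = -1 - y (G(R, y) = -5 + (4 + y*(-1)) = -5 + (4 - y) = -1 - y)
√(G(196, 57) + M(-13)) = √((-1 - 1*57) + (102 - 13)/(5 + 2*(-13))) = √((-1 - 57) + 89/(5 - 26)) = √(-58 + 89/(-21)) = √(-58 - 1/21*89) = √(-58 - 89/21) = √(-1307/21) = I*√27447/21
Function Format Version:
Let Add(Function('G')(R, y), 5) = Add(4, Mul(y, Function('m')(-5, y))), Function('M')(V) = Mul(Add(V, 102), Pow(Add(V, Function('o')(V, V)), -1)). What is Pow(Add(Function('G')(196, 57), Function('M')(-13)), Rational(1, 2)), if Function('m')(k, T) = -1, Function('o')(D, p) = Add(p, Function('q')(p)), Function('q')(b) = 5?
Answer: Mul(Rational(1, 21), I, Pow(27447, Rational(1, 2))) ≈ Mul(7.8891, I)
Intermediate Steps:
Function('o')(D, p) = Add(5, p) (Function('o')(D, p) = Add(p, 5) = Add(5, p))
Function('M')(V) = Mul(Pow(Add(5, Mul(2, V)), -1), Add(102, V)) (Function('M')(V) = Mul(Add(V, 102), Pow(Add(V, Add(5, V)), -1)) = Mul(Add(102, V), Pow(Add(5, Mul(2, V)), -1)) = Mul(Pow(Add(5, Mul(2, V)), -1), Add(102, V)))
Function('G')(R, y) = Add(-1, Mul(-1, y)) (Function('G')(R, y) = Add(-5, Add(4, Mul(y, -1))) = Add(-5, Add(4, Mul(-1, y))) = Add(-1, Mul(-1, y)))
Pow(Add(Function('G')(196, 57), Function('M')(-13)), Rational(1, 2)) = Pow(Add(Add(-1, Mul(-1, 57)), Mul(Pow(Add(5, Mul(2, -13)), -1), Add(102, -13))), Rational(1, 2)) = Pow(Add(Add(-1, -57), Mul(Pow(Add(5, -26), -1), 89)), Rational(1, 2)) = Pow(Add(-58, Mul(Pow(-21, -1), 89)), Rational(1, 2)) = Pow(Add(-58, Mul(Rational(-1, 21), 89)), Rational(1, 2)) = Pow(Add(-58, Rational(-89, 21)), Rational(1, 2)) = Pow(Rational(-1307, 21), Rational(1, 2)) = Mul(Rational(1, 21), I, Pow(27447, Rational(1, 2)))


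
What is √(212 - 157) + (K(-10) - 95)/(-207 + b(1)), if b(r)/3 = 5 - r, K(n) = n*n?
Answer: -1/39 + √55 ≈ 7.3906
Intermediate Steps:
K(n) = n²
b(r) = 15 - 3*r (b(r) = 3*(5 - r) = 15 - 3*r)
√(212 - 157) + (K(-10) - 95)/(-207 + b(1)) = √(212 - 157) + ((-10)² - 95)/(-207 + (15 - 3*1)) = √55 + (100 - 95)/(-207 + (15 - 3)) = √55 + 5/(-207 + 12) = √55 + 5/(-195) = √55 + 5*(-1/195) = √55 - 1/39 = -1/39 + √55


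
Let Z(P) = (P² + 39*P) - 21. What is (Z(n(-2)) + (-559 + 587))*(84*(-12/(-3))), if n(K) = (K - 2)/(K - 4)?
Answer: 33712/3 ≈ 11237.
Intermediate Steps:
n(K) = (-2 + K)/(-4 + K)
Z(P) = -21 + P² + 39*P
(Z(n(-2)) + (-559 + 587))*(84*(-12/(-3))) = ((-21 + ((-2 - 2)/(-4 - 2))² + 39*((-2 - 2)/(-4 - 2))) + (-559 + 587))*(84*(-12/(-3))) = ((-21 + (-4/(-6))² + 39*(-4/(-6))) + 28)*(84*(-12*(-⅓))) = ((-21 + (-⅙*(-4))² + 39*(-⅙*(-4))) + 28)*(84*4) = ((-21 + (⅔)² + 39*(⅔)) + 28)*336 = ((-21 + 4/9 + 26) + 28)*336 = (49/9 + 28)*336 = (301/9)*336 = 33712/3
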